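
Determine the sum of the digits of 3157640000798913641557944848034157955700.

174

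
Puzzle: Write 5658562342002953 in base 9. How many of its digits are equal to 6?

2

5658562342002953 in base 9 is 30431267423826042.
The digit 6 appears 2 times.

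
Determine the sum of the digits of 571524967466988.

87

5+7+1+5+2+4+9+6+7+4+6+6+9+8+8 = 87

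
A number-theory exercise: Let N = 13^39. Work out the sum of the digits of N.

199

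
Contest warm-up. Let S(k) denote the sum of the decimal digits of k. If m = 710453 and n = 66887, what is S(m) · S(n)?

700

S(710453) = 7+1+0+4+5+3 = 20.
S(66887) = 6+6+8+8+7 = 35.
20 · 35 = 700.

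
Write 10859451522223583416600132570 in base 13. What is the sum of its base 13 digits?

154

10859451522223583416600132570 in base 13 is 17010BA547A1472C297AA848A4.
Digit sum: 1+7+0+1+0+11+10+5+4+7+10+1+4+7+2+12+2+9+7+10+10+8+4+8+10+4 = 154.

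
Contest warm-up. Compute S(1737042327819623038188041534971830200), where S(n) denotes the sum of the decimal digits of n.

1+7+3+7+0+4+2+3+2+7+8+1+9+6+2+3+0+3+8+1+8+8+0+4+1+5+3+4+9+7+1+8+3+0+2+0+0 = 140

140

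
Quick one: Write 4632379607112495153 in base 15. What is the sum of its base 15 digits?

111

4632379607112495153 in base 15 is A8A354E49249E753.
Digit sum: 10+8+10+3+5+4+14+4+9+2+4+9+14+7+5+3 = 111.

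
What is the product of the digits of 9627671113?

9×6×2×7×6×7×1×1×1×3 = 95256

95256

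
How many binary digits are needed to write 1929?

1929 in base 2 is 11110001001, which has 11 digits.

11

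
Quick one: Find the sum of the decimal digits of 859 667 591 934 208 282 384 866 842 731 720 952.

8+5+9+6+6+7+5+9+1+9+3+4+2+0+8+2+8+2+3+8+4+8+6+6+8+4+2+7+3+1+7+2+0+9+5+2 = 179

179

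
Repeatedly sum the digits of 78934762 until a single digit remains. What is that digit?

1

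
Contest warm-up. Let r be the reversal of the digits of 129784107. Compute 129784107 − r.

-571703814

Reverse of 129784107 is 701487921.
129784107 − 701487921 = -571703814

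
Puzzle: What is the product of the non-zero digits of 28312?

96

2×8×3×1×2 = 96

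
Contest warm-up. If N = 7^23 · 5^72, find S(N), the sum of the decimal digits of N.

337

7^23 · 5^72 = 5795557680531757879232394848299791956236504120170138776302337646484375
Sum of its 70 digits: 337.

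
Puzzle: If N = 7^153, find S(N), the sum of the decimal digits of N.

7^153 = 1995262876301749705743355733163350069567511859853733802691255552209426302648784449479340269807714289948321871472250346731193598407
Sum of its 130 digits: 595.

595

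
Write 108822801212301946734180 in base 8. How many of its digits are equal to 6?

5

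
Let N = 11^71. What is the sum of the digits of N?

11^71 = 86872165247938313917618876629552908322948028701285264656288400841813654211
Sum of its 74 digits: 338.

338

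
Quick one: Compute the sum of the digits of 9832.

9+8+3+2 = 22

22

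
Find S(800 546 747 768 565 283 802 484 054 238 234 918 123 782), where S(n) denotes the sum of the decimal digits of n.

189

8+0+0+5+4+6+7+4+7+7+6+8+5+6+5+2+8+3+8+0+2+4+8+4+0+5+4+2+3+8+2+3+4+9+1+8+1+2+3+7+8+2 = 189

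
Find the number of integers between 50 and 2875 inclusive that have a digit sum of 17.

The integers in [50, 2875] that have a digit sum of 17: 89, 98, 179, 188, 197, 269, …, 2861, 2870.
198 qualify.

198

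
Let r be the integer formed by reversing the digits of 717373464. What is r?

Reversing 717373464 gives 464373717.

464373717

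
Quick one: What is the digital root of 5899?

5+8+9+9 = 31
3+1 = 4

4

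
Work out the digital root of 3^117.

9

The digital root of n equals n mod 9 (or 9 when 9 | n), so we need 3^117 mod 9.
3^117 ≡ 0 (mod 9), so the digital root is 9.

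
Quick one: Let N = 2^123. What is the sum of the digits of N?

170

2^123 = 10633823966279326983230456482242756608
Sum of its 38 digits: 170.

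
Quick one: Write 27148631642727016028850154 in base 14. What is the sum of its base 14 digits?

158

27148631642727016028850154 in base 14 is 19269D9768727A9292AAA82.
Digit sum: 1+9+2+6+9+13+9+7+6+8+7+2+7+10+9+2+9+2+10+10+10+8+2 = 158.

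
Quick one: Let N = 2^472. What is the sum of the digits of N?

700

2^472 = 12194330274671844653834364178879555881830461494785043558043581873536608354764709453594945715091765512343073949692994620685343654997219864477696
Sum of its 143 digits: 700.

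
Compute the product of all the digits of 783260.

0

7×8×3×2×6×0 = 0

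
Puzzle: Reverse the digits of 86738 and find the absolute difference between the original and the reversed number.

Reverse of 86738 is 83768.
|86738 − 83768| = 2970

2970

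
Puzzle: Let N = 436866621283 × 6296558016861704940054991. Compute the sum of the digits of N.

178

436866621283 × 6296558016861704940054991 = 2750756026538759980232693970390973453
Sum of its 37 digits: 178.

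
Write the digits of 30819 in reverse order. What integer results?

Reversing 30819 gives 91803.

91803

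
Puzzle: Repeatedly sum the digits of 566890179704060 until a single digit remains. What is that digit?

5+6+6+8+9+0+1+7+9+7+0+4+0+6+0 = 68
6+8 = 14
1+4 = 5

5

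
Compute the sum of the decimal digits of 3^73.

3^73 = 67585198634817523235520443624317923
Sum of its 35 digits: 153.

153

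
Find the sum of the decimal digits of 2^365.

2^365 = 75153362648762663292463379097258784876021841565066235862633311089030688803667470190838367948312598497021919232
Sum of its 110 digits: 509.

509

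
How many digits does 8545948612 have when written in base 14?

8545948612 in base 14 is 5B0DC0A8C, which has 9 digits.

9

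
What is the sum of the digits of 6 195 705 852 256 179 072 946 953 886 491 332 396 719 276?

217

6+1+9+5+7+0+5+8+5+2+2+5+6+1+7+9+0+7+2+9+4+6+9+5+3+8+8+6+4+9+1+3+3+2+3+9+6+7+1+9+2+7+6 = 217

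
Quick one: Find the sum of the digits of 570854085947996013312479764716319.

5+7+0+8+5+4+0+8+5+9+4+7+9+9+6+0+1+3+3+1+2+4+7+9+7+6+4+7+1+6+3+1+9 = 160

160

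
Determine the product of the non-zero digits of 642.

48

6×4×2 = 48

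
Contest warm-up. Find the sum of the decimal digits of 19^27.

19^27 = 33600614943460448322716069311260139
Sum of its 35 digits: 127.

127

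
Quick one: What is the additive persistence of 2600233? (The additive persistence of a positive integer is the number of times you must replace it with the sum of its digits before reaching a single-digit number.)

2

2600233 → 16 → 7 (2 steps)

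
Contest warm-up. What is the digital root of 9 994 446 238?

4

9+9+9+4+4+4+6+2+3+8 = 58
5+8 = 13
1+3 = 4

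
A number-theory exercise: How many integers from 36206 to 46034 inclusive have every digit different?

2951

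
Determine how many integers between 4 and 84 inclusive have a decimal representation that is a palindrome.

13

The integers in [4, 84] that have a decimal representation that is a palindrome: 4, 5, 6, 7, 8, 9, …, 66, 77.
13 qualify.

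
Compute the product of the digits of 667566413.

6×6×7×5×6×6×4×1×3 = 544320

544320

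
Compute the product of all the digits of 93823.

1296

9×3×8×2×3 = 1296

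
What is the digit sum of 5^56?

5^56 = 1387778780781445675529539585113525390625
Sum of its 40 digits: 196.

196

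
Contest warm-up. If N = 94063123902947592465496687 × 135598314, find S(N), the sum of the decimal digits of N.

94063123902947592465496687 × 135598314 = 12754801010812793168680453929785718
Sum of its 35 digits: 156.

156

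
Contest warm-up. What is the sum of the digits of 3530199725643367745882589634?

3+5+3+0+1+9+9+7+2+5+6+4+3+3+6+7+7+4+5+8+8+2+5+8+9+6+3+4 = 142

142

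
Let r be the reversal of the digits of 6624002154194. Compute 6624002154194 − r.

1709490149928

Reverse of 6624002154194 is 4914512004266.
6624002154194 − 4914512004266 = 1709490149928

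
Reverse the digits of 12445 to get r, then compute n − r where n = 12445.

Reverse of 12445 is 54421.
12445 − 54421 = -41976

-41976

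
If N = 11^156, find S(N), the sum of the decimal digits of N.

784

11^156 = 2865885826865502860706209713343537615899546066000117052058772356863645508827770177698297181941989172868591385796617874215765207338063344812066666055829387758580561
Sum of its 163 digits: 784.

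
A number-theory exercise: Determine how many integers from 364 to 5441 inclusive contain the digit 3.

The integers in [364, 5441] that contain the digit 3: 364, 365, 366, 367, 368, 369, …, 5438, 5439.
2133 qualify.

2133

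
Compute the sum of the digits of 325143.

18

3+2+5+1+4+3 = 18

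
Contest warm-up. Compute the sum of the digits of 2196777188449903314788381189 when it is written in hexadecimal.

119

2196777188449903314788381189 in base 16 is 71921AA025AE097124B7205.
Digit sum: 7+1+9+2+1+10+10+0+2+5+10+14+0+9+7+1+2+4+11+7+2+0+5 = 119.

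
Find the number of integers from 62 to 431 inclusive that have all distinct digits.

The integers in [62, 431] that have all distinct digits: 62, 63, 64, 65, 67, 68, …, 430, 431.
276 qualify.

276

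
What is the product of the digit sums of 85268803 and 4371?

S(85268803) = 8+5+2+6+8+8+0+3 = 40.
S(4371) = 4+3+7+1 = 15.
40 · 15 = 600.

600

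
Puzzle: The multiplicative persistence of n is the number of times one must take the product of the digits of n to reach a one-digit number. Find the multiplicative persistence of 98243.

3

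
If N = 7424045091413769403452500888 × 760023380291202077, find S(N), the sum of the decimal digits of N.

7424045091413769403452500888 × 760023380291202077 = 5642447845810599350913897911035180669429944376
Sum of its 46 digits: 223.

223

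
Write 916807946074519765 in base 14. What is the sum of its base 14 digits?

110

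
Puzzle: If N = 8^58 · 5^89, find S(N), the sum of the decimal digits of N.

128

8^58 · 5^89 = 3868562622766813359059763200000000000000000000000000000000000000000000000000000000000000000000000000000000000000000
Sum of its 115 digits: 128.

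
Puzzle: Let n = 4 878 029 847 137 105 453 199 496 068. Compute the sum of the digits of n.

4+8+7+8+0+2+9+8+4+7+1+3+7+1+0+5+4+5+3+1+9+9+4+9+6+0+6+8 = 138

138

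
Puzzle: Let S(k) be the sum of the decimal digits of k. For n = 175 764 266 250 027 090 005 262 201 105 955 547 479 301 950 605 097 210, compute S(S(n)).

First digit sum: 196.
1+9+6 = 16.

16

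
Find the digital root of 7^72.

1

The digital root of n equals n mod 9 (or 9 when 9 | n), so we need 7^72 mod 9.
7^72 ≡ 1 (mod 9), so the digital root is 1.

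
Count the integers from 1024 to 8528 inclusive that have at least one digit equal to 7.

2722

The integers in [1024, 8528] that have at least one digit equal to 7: 1027, 1037, 1047, 1057, 1067, 1070, …, 8517, 8527.
2722 qualify.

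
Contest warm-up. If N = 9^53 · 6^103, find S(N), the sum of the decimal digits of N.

594

9^53 · 6^103 = 53019031450966520919175900291490947693848800221650787692836998610451852138083376529135981242109457794717636158568240687626231742464
Sum of its 131 digits: 594.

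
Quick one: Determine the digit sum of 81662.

23

8+1+6+6+2 = 23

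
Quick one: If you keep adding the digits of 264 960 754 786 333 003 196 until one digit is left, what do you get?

2

2+6+4+9+6+0+7+5+4+7+8+6+3+3+3+0+0+3+1+9+6 = 92
9+2 = 11
1+1 = 2
(Equivalently, 264 960 754 786 333 003 196 mod 9 = 2.)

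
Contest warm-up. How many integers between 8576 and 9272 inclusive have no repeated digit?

333

The integers in [8576, 9272] that have no repeated digit: 8576, 8579, 8590, 8591, 8592, 8593, …, 9270, 9271.
333 qualify.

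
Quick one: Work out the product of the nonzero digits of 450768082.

4×5×7×6×8×8×2 = 107520

107520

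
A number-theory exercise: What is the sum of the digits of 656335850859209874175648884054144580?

175

6+5+6+3+3+5+8+5+0+8+5+9+2+0+9+8+7+4+1+7+5+6+4+8+8+8+4+0+5+4+1+4+4+5+8+0 = 175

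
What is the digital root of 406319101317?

9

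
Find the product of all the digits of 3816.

144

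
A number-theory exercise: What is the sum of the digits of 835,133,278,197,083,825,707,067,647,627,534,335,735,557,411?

203

8+3+5+1+3+3+2+7+8+1+9+7+0+8+3+8+2+5+7+0+7+0+6+7+6+4+7+6+2+7+5+3+4+3+3+5+7+3+5+5+5+7+4+1+1 = 203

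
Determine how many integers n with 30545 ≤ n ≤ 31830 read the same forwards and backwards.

13

The integers in [30545, 31830] that read the same forwards and backwards: 30603, 30703, 30803, 30903, 31013, 31113, …, 31713, 31813.
13 qualify.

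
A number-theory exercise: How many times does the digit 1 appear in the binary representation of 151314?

151314 in base 2 is 100100111100010010.
The digit 1 appears 8 times.

8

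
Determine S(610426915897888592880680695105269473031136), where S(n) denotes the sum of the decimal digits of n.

199

6+1+0+4+2+6+9+1+5+8+9+7+8+8+8+5+9+2+8+8+0+6+8+0+6+9+5+1+0+5+2+6+9+4+7+3+0+3+1+1+3+6 = 199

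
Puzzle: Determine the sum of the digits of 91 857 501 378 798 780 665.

110

9+1+8+5+7+5+0+1+3+7+8+7+9+8+7+8+0+6+6+5 = 110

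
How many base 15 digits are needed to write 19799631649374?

12

19799631649374 in base 15 is 245079400B19, which has 12 digits.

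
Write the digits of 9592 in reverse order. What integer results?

Reversing 9592 gives 2959.

2959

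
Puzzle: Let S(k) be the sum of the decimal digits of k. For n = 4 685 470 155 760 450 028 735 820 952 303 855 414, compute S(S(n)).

7

First digit sum: 151.
1+5+1 = 7.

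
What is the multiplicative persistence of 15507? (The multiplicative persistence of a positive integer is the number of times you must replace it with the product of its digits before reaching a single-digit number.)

1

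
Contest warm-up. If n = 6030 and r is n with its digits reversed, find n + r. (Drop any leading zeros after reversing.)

6336

Reverse of 6030 is 306.
6030 + 306 = 6336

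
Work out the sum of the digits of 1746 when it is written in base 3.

6

1746 in base 3 is 2101200.
Digit sum: 2+1+0+1+2+0+0 = 6.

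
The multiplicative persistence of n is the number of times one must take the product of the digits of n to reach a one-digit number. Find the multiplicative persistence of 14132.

2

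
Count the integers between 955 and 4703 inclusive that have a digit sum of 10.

The integers in [955, 4703] that have a digit sum of 10: 1009, 1018, 1027, 1036, 1045, 1054, …, 4510, 4600.
164 qualify.

164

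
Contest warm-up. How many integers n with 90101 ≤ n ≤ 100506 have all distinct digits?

The integers in [90101, 100506] that have all distinct digits: 90123, 90124, 90125, 90126, 90127, 90128, …, 98764, 98765.
3024 qualify.

3024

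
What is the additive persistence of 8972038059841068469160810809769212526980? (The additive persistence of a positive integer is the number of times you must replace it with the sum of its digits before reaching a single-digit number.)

3

8972038059841068469160810809769212526980 → 187 → 16 → 7 (3 steps)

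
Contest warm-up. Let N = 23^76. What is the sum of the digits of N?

23^76 = 30996705517935348019814272666230463378871837737203437728366860066624288818191312580054846857455409630561
Sum of its 104 digits: 472.

472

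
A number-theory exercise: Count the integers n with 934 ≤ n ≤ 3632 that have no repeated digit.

The integers in [934, 3632] that have no repeated digit: 934, 935, 936, 937, 938, 940, …, 3628, 3629.
1354 qualify.

1354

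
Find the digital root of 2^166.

The digital root of n equals n mod 9 (or 9 when 9 | n), so we need 2^166 mod 9.
2^166 ≡ 7 (mod 9), so the digital root is 7.

7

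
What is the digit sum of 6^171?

6^171 = 11584140481641744167322906226912965188994600721815034083562321824238085464205605585338068746430569881542853321672337655366391856889856
Sum of its 134 digits: 594.

594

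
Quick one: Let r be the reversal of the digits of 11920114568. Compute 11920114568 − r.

Reverse of 11920114568 is 86541102911.
11920114568 − 86541102911 = -74620988343

-74620988343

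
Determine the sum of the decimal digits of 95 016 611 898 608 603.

77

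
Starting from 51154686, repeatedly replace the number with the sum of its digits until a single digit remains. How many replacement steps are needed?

51154686 → 36 → 9 (2 steps)

2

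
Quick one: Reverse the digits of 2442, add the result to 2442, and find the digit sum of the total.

Reversal of 2442 is 2442; 2442 + 2442 = 4884.
Digit sum of 4884: 4+8+8+4 = 24.

24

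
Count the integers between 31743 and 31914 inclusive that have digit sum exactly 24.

The integers in [31743, 31914] that have digit sum exactly 24: 31749, 31758, 31767, 31776, 31785, 31794, …, 31884, 31893.
13 qualify.

13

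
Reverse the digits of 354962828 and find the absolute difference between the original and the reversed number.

Reverse of 354962828 is 828269453.
|354962828 − 828269453| = 473306625

473306625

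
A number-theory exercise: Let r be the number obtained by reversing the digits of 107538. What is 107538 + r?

Reverse of 107538 is 835701.
107538 + 835701 = 943239

943239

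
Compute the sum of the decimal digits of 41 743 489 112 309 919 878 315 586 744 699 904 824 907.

4+1+7+4+3+4+8+9+1+1+2+3+0+9+9+1+9+8+7+8+3+1+5+5+8+6+7+4+4+6+9+9+9+0+4+8+2+4+9+0+7 = 208

208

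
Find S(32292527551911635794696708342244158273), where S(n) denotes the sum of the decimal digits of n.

169

3+2+2+9+2+5+2+7+5+5+1+9+1+1+6+3+5+7+9+4+6+9+6+7+0+8+3+4+2+2+4+4+1+5+8+2+7+3 = 169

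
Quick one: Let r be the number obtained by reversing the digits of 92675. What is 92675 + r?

Reverse of 92675 is 57629.
92675 + 57629 = 150304

150304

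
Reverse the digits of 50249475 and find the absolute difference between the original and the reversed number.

Reverse of 50249475 is 57494205.
|50249475 − 57494205| = 7244730

7244730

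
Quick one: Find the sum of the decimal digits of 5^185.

560

5^185 = 2039157646249538914596966909142671111156613830646552046174573892334288513936714446007155039641833838004458812065422534942626953125
Sum of its 130 digits: 560.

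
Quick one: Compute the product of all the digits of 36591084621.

0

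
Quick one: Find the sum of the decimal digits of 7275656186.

7+2+7+5+6+5+6+1+8+6 = 53

53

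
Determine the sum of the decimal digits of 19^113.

559

19^113 = 3156144711224622406574156525268164145308490749124715514526554649598602104214132133822653018203811693521913344024650014278208913260696019390559059
Sum of its 145 digits: 559.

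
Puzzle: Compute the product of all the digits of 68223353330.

6×8×2×2×3×3×5×3×3×3×0 = 0

0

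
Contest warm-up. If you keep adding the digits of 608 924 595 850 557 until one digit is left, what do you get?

6

6+0+8+9+2+4+5+9+5+8+5+0+5+5+7 = 78
7+8 = 15
1+5 = 6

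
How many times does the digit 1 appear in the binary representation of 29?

4

29 in base 2 is 11101.
The digit 1 appears 4 times.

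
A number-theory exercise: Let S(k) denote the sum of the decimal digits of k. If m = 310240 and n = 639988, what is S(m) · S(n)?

S(310240) = 3+1+0+2+4+0 = 10.
S(639988) = 6+3+9+9+8+8 = 43.
10 · 43 = 430.

430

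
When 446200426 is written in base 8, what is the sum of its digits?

446200426 in base 8 is 3246075152.
Digit sum: 3+2+4+6+0+7+5+1+5+2 = 35.

35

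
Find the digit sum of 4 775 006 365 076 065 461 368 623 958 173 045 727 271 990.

192

4+7+7+5+0+0+6+3+6+5+0+7+6+0+6+5+4+6+1+3+6+8+6+2+3+9+5+8+1+7+3+0+4+5+7+2+7+2+7+1+9+9+0 = 192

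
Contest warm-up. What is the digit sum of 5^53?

119

5^53 = 11102230246251565404236316680908203125
Sum of its 38 digits: 119.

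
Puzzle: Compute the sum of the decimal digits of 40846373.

4+0+8+4+6+3+7+3 = 35

35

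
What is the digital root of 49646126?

2

4+9+6+4+6+1+2+6 = 38
3+8 = 11
1+1 = 2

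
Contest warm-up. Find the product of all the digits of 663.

6×6×3 = 108

108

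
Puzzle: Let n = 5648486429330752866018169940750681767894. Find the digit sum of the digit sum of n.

4

First digit sum: 202.
2+0+2 = 4.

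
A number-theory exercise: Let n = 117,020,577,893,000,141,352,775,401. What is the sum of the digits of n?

90

1+1+7+0+2+0+5+7+7+8+9+3+0+0+0+1+4+1+3+5+2+7+7+5+4+0+1 = 90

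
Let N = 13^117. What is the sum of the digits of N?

541

13^117 = 21447279913381144797631035444143615235315139166043202673556129406307332193091442592392357493460768000639755143577171560356656539933
Sum of its 131 digits: 541.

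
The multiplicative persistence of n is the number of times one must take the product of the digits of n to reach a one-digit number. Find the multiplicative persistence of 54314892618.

54314892618 → 1658880 → 0 (2 steps)

2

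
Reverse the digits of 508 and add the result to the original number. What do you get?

1313

Reverse of 508 is 805.
508 + 805 = 1313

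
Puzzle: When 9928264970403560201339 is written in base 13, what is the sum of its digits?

107

9928264970403560201339 in base 13 is 6A394B38668401037459.
Digit sum: 6+10+3+9+4+11+3+8+6+6+8+4+0+1+0+3+7+4+5+9 = 107.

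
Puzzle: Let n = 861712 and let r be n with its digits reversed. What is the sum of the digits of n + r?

32

Reversal of 861712 is 217168; 861712 + 217168 = 1078880.
Digit sum of 1078880: 1+0+7+8+8+8+0 = 32.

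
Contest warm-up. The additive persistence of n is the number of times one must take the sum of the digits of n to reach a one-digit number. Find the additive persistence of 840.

2

840 → 12 → 3 (2 steps)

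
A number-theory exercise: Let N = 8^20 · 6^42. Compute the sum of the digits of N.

8^20 · 6^42 = 554820188995711005842254855987963196154680847630336
Sum of its 51 digits: 243.

243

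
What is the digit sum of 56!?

333

56! = 710998587804863451854045647463724949736497978881168458687447040000000000000
Sum of its 75 digits: 333.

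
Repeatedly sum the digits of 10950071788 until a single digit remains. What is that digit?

1

1+0+9+5+0+0+7+1+7+8+8 = 46
4+6 = 10
1+0 = 1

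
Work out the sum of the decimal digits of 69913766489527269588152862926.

6+9+9+1+3+7+6+6+4+8+9+5+2+7+2+6+9+5+8+8+1+5+2+8+6+2+9+2+6 = 161

161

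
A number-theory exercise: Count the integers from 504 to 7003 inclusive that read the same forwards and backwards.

The integers in [504, 7003] that read the same forwards and backwards: 505, 515, 525, 535, 545, 555, …, 6886, 6996.
110 qualify.

110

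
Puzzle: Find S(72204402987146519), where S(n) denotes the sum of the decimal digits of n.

71

7+2+2+0+4+4+0+2+9+8+7+1+4+6+5+1+9 = 71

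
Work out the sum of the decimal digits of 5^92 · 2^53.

5^92 · 2^53 = 181898940354585647583007812500000000000000000000000000000000000000000000000000000
Sum of its 81 digits: 134.

134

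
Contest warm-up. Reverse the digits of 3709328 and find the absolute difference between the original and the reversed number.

4529745

Reverse of 3709328 is 8239073.
|3709328 − 8239073| = 4529745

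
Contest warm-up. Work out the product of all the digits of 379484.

3×7×9×4×8×4 = 24192

24192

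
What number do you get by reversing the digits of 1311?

Reversing 1311 gives 1131.

1131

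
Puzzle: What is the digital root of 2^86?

The digital root of n equals n mod 9 (or 9 when 9 | n), so we need 2^86 mod 9.
2^86 ≡ 4 (mod 9), so the digital root is 4.

4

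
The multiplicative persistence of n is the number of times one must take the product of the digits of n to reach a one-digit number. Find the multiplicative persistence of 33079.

1

33079 → 0 (1 step)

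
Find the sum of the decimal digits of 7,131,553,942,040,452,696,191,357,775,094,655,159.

7+1+3+1+5+5+3+9+4+2+0+4+0+4+5+2+6+9+6+1+9+1+3+5+7+7+7+5+0+9+4+6+5+5+1+5+9 = 165

165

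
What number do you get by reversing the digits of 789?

987

Reversing 789 gives 987.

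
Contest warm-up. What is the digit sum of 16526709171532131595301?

83

1+6+5+2+6+7+0+9+1+7+1+5+3+2+1+3+1+5+9+5+3+0+1 = 83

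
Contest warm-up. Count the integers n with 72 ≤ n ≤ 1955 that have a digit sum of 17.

130

The integers in [72, 1955] that have a digit sum of 17: 89, 98, 179, 188, 197, 269, …, 1943, 1952.
130 qualify.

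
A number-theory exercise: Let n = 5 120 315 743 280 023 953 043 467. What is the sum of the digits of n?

87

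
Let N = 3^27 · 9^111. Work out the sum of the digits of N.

540

3^27 · 9^111 = 63561249372265538529922170457092502567086808783049445812347884970295415011324387718793675882080296992140679259510242083
Sum of its 119 digits: 540.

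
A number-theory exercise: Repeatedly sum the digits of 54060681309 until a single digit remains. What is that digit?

5+4+0+6+0+6+8+1+3+0+9 = 42
4+2 = 6
(Equivalently, 54060681309 mod 9 = 6.)

6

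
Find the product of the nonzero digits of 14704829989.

1×4×7×4×8×2×9×9×8×9 = 10450944

10450944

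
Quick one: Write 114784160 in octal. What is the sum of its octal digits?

43

114784160 in base 8 is 665673640.
Digit sum: 6+6+5+6+7+3+6+4+0 = 43.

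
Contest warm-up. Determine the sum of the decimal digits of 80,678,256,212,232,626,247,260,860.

8+0+6+7+8+2+5+6+2+1+2+2+3+2+6+2+6+2+4+7+2+6+0+8+6+0 = 103

103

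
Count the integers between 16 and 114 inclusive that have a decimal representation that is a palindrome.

The integers in [16, 114] that have a decimal representation that is a palindrome: 22, 33, 44, 55, 66, 77, 88, 99, 101, 111.
10 qualify.

10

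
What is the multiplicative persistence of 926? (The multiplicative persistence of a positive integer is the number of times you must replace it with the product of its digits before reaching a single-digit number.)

926 → 108 → 0 (2 steps)

2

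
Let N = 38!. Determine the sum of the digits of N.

108

38! = 523022617466601111760007224100074291200000000
Sum of its 45 digits: 108.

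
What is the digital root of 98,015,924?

2

9+8+0+1+5+9+2+4 = 38
3+8 = 11
1+1 = 2
(Equivalently, 98,015,924 mod 9 = 2.)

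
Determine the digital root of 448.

4+4+8 = 16
1+6 = 7

7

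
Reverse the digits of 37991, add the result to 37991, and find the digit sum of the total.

31

Reversal of 37991 is 19973; 37991 + 19973 = 57964.
Digit sum of 57964: 5+7+9+6+4 = 31.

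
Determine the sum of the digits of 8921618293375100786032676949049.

8+9+2+1+6+1+8+2+9+3+3+7+5+1+0+0+7+8+6+0+3+2+6+7+6+9+4+9+0+4+9 = 145

145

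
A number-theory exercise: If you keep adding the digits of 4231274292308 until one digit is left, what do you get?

4+2+3+1+2+7+4+2+9+2+3+0+8 = 47
4+7 = 11
1+1 = 2

2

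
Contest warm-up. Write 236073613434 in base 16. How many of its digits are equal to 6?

236073613434 in base 16 is 36F715787A.
The digit 6 appears 1 time.

1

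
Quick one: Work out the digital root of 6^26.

The digital root of n equals n mod 9 (or 9 when 9 | n), so we need 6^26 mod 9.
6^26 ≡ 0 (mod 9), so the digital root is 9.

9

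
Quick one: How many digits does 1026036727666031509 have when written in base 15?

16

1026036727666031509 in base 15 is 2523049DA0BCBB24, which has 16 digits.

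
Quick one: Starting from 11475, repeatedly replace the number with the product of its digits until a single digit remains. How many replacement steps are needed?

2

11475 → 140 → 0 (2 steps)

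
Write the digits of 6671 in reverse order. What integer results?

Reversing 6671 gives 1766.

1766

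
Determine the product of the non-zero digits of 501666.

1080

5×1×6×6×6 = 1080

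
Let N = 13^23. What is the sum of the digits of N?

13^23 = 41753905413413116367045797
Sum of its 26 digits: 106.

106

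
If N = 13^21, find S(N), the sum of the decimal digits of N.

91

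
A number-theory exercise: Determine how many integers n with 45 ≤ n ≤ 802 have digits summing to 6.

The integers in [45, 802] that have digits summing to 6: 51, 60, 105, 114, 123, 132, …, 510, 600.
23 qualify.

23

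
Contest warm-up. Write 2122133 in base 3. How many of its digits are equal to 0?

4

2122133 in base 3 is 10222211000112.
The digit 0 appears 4 times.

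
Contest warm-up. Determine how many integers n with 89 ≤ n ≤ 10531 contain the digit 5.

The integers in [89, 10531] that contain the digit 5: 95, 105, 115, 125, 135, 145, …, 10530, 10531.
3548 qualify.

3548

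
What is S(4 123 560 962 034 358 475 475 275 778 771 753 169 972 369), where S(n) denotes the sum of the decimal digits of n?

4+1+2+3+5+6+0+9+6+2+0+3+4+3+5+8+4+7+5+4+7+5+2+7+5+7+7+8+7+7+1+7+5+3+1+6+9+9+7+2+3+6+9 = 211

211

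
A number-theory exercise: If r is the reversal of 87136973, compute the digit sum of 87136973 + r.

Reversal of 87136973 is 37963178; 87136973 + 37963178 = 125100151.
Digit sum of 125100151: 1+2+5+1+0+0+1+5+1 = 16.

16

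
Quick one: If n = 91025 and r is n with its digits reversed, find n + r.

143044

Reverse of 91025 is 52019.
91025 + 52019 = 143044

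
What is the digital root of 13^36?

The digital root of n equals n mod 9 (or 9 when 9 | n), so we need 13^36 mod 9.
13^36 ≡ 1 (mod 9), so the digital root is 1.

1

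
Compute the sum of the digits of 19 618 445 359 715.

1+9+6+1+8+4+4+5+3+5+9+7+1+5 = 68

68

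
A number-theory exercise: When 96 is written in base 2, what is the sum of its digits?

2

96 in base 2 is 1100000.
Digit sum: 1+1+0+0+0+0+0 = 2.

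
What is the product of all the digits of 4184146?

4×1×8×4×1×4×6 = 3072

3072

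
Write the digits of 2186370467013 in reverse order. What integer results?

Reversing 2186370467013 gives 3107640736812.

3107640736812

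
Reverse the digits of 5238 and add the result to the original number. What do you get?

Reverse of 5238 is 8325.
5238 + 8325 = 13563

13563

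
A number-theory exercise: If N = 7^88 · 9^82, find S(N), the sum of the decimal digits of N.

7^88 · 9^82 = 413535973942240105884622954305432915113100058954186257025010137031418407270195897064228517027945515219075065130404422184330941551647182404214011651768081
Sum of its 153 digits: 567.

567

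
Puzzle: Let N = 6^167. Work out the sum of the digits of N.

6^167 = 8938380001266777906884958508420497831014352408807896669415371777961485697689510482513941933974205155511460896352112388399993716736
Sum of its 130 digits: 630.

630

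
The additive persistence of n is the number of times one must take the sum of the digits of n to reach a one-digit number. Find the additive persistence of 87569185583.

87569185583 → 65 → 11 → 2 (3 steps)

3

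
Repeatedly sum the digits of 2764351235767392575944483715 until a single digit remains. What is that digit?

2+7+6+4+3+5+1+2+3+5+7+6+7+3+9+2+5+7+5+9+4+4+4+8+3+7+1+5 = 134
1+3+4 = 8

8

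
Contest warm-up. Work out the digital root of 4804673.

5

4+8+0+4+6+7+3 = 32
3+2 = 5
(Equivalently, 4804673 mod 9 = 5.)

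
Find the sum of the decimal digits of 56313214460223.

42

5+6+3+1+3+2+1+4+4+6+0+2+2+3 = 42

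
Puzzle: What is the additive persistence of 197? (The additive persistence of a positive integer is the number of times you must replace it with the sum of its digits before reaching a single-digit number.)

2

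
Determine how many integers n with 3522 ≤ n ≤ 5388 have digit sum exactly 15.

133

The integers in [3522, 5388] that have digit sum exactly 15: 3525, 3534, 3543, 3552, 3561, 3570, …, 5361, 5370.
133 qualify.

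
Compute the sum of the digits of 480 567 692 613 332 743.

79

4+8+0+5+6+7+6+9+2+6+1+3+3+3+2+7+4+3 = 79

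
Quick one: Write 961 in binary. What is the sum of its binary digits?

961 in base 2 is 1111000001.
Digit sum: 1+1+1+1+0+0+0+0+0+1 = 5.

5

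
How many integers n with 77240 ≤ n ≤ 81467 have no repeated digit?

The integers in [77240, 81467] that have no repeated digit: 78012, 78013, 78014, 78015, 78016, 78019, …, 81465, 81467.
1163 qualify.

1163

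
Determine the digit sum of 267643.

28

2+6+7+6+4+3 = 28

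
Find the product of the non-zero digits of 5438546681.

2764800

5×4×3×8×5×4×6×6×8×1 = 2764800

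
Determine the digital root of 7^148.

7

The digital root of n equals n mod 9 (or 9 when 9 | n), so we need 7^148 mod 9.
7^148 ≡ 7 (mod 9), so the digital root is 7.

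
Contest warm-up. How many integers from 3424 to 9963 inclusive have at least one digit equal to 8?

The integers in [3424, 9963] that have at least one digit equal to 8: 3428, 3438, 3448, 3458, 3468, 3478, …, 9948, 9958.
2535 qualify.

2535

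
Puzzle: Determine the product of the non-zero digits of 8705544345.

1344000

8×7×5×5×4×4×3×4×5 = 1344000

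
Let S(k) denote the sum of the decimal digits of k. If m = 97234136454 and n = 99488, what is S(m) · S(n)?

S(97234136454) = 9+7+2+3+4+1+3+6+4+5+4 = 48.
S(99488) = 9+9+4+8+8 = 38.
48 · 38 = 1824.

1824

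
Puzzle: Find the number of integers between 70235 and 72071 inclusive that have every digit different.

652

The integers in [70235, 72071] that have every digit different: 70235, 70236, 70238, 70239, 70241, 70243, …, 72068, 72069.
652 qualify.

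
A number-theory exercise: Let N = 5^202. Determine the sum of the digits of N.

616

5^202 = 1555753819465285426786016013445031060147563042180291783275279153697424708508845860295986205781428404239241647388780620531179010868072509765625
Sum of its 142 digits: 616.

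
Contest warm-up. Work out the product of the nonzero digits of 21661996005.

174960

2×1×6×6×1×9×9×6×5 = 174960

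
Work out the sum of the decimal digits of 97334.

26

9+7+3+3+4 = 26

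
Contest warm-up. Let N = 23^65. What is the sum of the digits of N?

362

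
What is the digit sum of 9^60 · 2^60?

9^60 · 2^60 = 2071811818771347368758029389259935314935292017955688951108952216561701093376
Sum of its 76 digits: 351.

351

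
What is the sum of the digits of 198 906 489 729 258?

1+9+8+9+0+6+4+8+9+7+2+9+2+5+8 = 87

87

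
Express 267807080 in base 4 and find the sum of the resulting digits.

26

267807080 in base 4 is 33331212211220.
Digit sum: 3+3+3+3+1+2+1+2+2+1+1+2+2+0 = 26.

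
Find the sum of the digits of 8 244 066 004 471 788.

69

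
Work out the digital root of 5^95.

The digital root of n equals n mod 9 (or 9 when 9 | n), so we need 5^95 mod 9.
5^95 ≡ 2 (mod 9), so the digital root is 2.

2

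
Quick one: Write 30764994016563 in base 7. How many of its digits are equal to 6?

3

30764994016563 in base 7 is 6323461142264412.
The digit 6 appears 3 times.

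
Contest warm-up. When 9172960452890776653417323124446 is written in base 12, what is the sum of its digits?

9172960452890776653417323124446 in base 12 is 569378872183541B78005768A6792.
Digit sum: 5+6+9+3+7+8+8+7+2+1+8+3+5+4+1+11+7+8+0+0+5+7+6+8+10+6+7+9+2 = 163.

163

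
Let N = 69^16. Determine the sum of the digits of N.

144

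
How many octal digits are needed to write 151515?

151515 in base 8 is 447733, which has 6 digits.

6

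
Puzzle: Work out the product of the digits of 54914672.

5×4×9×1×4×6×7×2 = 60480

60480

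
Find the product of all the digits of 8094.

0

8×0×9×4 = 0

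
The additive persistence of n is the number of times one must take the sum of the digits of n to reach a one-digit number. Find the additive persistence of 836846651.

836846651 → 47 → 11 → 2 (3 steps)

3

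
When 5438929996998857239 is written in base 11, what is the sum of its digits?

89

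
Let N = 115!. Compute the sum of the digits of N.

648

115! = 292509369349301569068815180481773552003419272043053514672100535242441942363589054622883930786268803187059211939585703515345785120071002251720730101703194015956992000000000000000000000000000
Sum of its 189 digits: 648.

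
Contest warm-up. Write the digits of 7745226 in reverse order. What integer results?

6225477

Reversing 7745226 gives 6225477.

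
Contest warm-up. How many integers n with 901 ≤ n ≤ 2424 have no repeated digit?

The integers in [901, 2424] that have no repeated digit: 901, 902, 903, 904, 905, 906, …, 2418, 2419.
758 qualify.

758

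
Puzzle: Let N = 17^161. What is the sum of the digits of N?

854

17^161 = 1265541356237132362997561656762229414396436280711026374936433754290150951792949220796478860193343623297043758288761508506330239075400844022181908945642285766883574035519162211914437674210411337177617
Sum of its 199 digits: 854.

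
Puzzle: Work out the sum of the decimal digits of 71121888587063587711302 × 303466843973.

71121888587063587711302 × 303466843973 = 21583135066915515198215284202682846
Sum of its 35 digits: 144.

144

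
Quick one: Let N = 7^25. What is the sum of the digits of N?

97

7^25 = 1341068619663964900807
Sum of its 22 digits: 97.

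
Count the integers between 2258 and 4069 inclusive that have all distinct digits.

931

The integers in [2258, 4069] that have all distinct digits: 2301, 2304, 2305, 2306, 2307, 2308, …, 4068, 4069.
931 qualify.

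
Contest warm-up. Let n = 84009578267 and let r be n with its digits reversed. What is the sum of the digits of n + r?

Reversal of 84009578267 is 76287590048; 84009578267 + 76287590048 = 160297168315.
Digit sum of 160297168315: 1+6+0+2+9+7+1+6+8+3+1+5 = 49.

49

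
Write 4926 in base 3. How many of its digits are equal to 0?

4926 in base 3 is 20202110.
The digit 0 appears 3 times.

3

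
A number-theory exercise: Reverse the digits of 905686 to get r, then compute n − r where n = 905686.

219177

Reverse of 905686 is 686509.
905686 − 686509 = 219177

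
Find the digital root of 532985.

5

5+3+2+9+8+5 = 32
3+2 = 5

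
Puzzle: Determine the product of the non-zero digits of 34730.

252

3×4×7×3 = 252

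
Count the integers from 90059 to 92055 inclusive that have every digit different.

The integers in [90059, 92055] that have every digit different: 90123, 90124, 90125, 90126, 90127, 90128, …, 92053, 92054.
693 qualify.

693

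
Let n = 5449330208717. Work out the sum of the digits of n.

53

5+4+4+9+3+3+0+2+0+8+7+1+7 = 53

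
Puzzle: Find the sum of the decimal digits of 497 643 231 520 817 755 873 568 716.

130

4+9+7+6+4+3+2+3+1+5+2+0+8+1+7+7+5+5+8+7+3+5+6+8+7+1+6 = 130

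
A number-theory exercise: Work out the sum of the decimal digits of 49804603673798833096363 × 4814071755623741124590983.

49804603673798833096363 × 4814071755623741124590983 = 239762935846069375466463799125431513711799894829
Sum of its 48 digits: 247.

247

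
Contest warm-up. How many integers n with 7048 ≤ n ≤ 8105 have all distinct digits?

The integers in [7048, 8105] that have all distinct digits: 7048, 7049, 7051, 7052, 7053, 7054, …, 8104, 8105.
538 qualify.

538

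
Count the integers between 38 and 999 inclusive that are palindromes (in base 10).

The integers in [38, 999] that are palindromes (in base 10): 44, 55, 66, 77, 88, 99, …, 989, 999.
96 qualify.

96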